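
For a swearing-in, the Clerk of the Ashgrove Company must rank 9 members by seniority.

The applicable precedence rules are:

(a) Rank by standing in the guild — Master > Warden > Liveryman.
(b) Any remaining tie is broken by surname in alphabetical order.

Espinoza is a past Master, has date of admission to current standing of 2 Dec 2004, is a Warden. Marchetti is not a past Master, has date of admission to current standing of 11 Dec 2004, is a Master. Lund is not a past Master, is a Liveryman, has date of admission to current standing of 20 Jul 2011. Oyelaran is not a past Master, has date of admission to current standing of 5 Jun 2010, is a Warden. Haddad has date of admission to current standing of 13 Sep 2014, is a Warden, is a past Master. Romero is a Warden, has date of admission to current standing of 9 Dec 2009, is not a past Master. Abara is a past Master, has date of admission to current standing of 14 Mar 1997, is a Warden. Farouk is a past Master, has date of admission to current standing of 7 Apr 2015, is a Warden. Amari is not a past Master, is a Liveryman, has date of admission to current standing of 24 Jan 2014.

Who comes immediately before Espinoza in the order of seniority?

By standing in the guild: Marchetti (Master); then Abara, Espinoza, Farouk, Haddad, Oyelaran and Romero (Warden); then Amari and Lund (Liveryman).
Among Abara, Espinoza, Farouk, Haddad, Oyelaran and Romero, alphabetically by surname: Abara before Espinoza before Farouk before Haddad before Oyelaran before Romero.
Among Amari and Lund, alphabetically by surname: Amari before Lund.
Order: Marchetti, Abara, Espinoza, Farouk, Haddad, Oyelaran, Romero, Amari, Lund.

Abara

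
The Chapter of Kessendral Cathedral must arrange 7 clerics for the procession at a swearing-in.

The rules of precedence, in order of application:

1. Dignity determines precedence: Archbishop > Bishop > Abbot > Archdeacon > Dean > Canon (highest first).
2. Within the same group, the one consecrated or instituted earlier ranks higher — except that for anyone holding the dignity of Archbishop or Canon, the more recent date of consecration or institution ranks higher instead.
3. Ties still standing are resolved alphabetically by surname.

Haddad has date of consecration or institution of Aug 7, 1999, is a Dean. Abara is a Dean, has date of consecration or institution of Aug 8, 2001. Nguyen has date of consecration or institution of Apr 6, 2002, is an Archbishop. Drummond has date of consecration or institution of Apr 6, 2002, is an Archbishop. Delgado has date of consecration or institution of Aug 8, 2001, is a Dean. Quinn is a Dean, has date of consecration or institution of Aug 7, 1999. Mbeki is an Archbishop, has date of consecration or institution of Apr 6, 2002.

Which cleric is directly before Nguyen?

Mbeki

By dignity: Drummond, Mbeki and Nguyen (Archbishop); then Haddad, Quinn, Abara and Delgado (Dean).
Drummond, Mbeki and Nguyen all have date of consecration or institution Apr 6, 2002, so the next rule applies.
Among Drummond, Mbeki and Nguyen, alphabetically by surname: Drummond before Mbeki before Nguyen.
Among Haddad, Quinn, Abara and Delgado, by date of consecration or institution (earlier first): Haddad and Quinn (Aug 7, 1999) before Abara and Delgado (Aug 8, 2001).
Among Haddad and Quinn, alphabetically by surname: Haddad before Quinn.
Among Abara and Delgado, alphabetically by surname: Abara before Delgado.
Order: Drummond, Mbeki, Nguyen, Haddad, Quinn, Abara, Delgado.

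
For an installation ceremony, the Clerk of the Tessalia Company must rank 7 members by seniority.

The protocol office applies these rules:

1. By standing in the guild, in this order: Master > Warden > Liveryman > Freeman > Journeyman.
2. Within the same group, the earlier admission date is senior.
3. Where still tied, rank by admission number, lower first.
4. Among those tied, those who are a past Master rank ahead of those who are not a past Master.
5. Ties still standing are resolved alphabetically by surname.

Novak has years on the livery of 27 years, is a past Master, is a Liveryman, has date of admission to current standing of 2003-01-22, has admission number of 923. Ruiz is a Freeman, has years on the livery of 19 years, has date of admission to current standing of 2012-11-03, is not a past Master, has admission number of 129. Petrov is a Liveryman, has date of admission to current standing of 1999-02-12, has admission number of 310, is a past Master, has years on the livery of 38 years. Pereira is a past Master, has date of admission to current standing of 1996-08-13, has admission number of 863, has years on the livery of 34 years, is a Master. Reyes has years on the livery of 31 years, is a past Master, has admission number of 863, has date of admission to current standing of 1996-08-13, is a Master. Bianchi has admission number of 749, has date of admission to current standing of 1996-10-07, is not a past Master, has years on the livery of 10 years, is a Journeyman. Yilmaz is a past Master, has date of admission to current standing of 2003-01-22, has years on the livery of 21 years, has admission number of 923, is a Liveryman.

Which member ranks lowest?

By standing in the guild: Pereira and Reyes (Master); then Petrov, Novak and Yilmaz (Liveryman); then Ruiz (Freeman); then Bianchi (Journeyman).
Pereira and Reyes both have date of admission to current standing 1996-08-13, so the next rule applies.
Pereira and Reyes both have admission number 863, so the next rule applies.
Pereira and Reyes are each a past Master, so the next rule applies.
Among Pereira and Reyes, alphabetically by surname: Pereira before Reyes.
Among Petrov, Novak and Yilmaz, by date of admission to current standing (earlier first): Petrov (1999-02-12) before Novak and Yilmaz (2003-01-22).
Novak and Yilmaz both have admission number 923, so the next rule applies.
Novak and Yilmaz are each a past Master, so the next rule applies.
Among Novak and Yilmaz, alphabetically by surname: Novak before Yilmaz.
Order: Pereira, Reyes, Petrov, Novak, Yilmaz, Ruiz, Bianchi.

Bianchi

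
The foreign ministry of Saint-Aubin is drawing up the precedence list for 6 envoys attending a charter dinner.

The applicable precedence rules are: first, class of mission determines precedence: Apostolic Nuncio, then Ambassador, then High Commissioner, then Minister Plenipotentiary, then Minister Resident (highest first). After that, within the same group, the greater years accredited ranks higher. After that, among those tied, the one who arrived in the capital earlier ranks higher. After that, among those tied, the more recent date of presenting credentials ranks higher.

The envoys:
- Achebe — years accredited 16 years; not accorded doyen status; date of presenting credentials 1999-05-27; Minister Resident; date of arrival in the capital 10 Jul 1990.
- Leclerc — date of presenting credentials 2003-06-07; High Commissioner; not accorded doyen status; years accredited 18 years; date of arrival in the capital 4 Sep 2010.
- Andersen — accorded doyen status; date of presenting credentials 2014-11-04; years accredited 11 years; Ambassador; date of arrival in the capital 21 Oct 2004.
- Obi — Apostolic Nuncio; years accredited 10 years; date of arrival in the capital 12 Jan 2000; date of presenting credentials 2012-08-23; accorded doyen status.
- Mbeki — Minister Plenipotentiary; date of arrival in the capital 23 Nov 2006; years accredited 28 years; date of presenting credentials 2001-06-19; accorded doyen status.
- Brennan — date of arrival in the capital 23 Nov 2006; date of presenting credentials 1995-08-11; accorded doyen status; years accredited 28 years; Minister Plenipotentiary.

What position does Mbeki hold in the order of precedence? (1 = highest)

By class of mission: Obi (Apostolic Nuncio); then Andersen (Ambassador); then Leclerc (High Commissioner); then Mbeki and Brennan (Minister Plenipotentiary); then Achebe (Minister Resident).
Mbeki and Brennan both have years accredited 28 years, so the next rule applies.
Mbeki and Brennan both have date of arrival in the capital 23 Nov 2006, so the next rule applies.
Among Mbeki and Brennan, by date of presenting credentials (later first): Mbeki (2001-06-19) before Brennan (1995-08-11).
Order: Obi, Andersen, Leclerc, Mbeki, Brennan, Achebe. So position 4.

4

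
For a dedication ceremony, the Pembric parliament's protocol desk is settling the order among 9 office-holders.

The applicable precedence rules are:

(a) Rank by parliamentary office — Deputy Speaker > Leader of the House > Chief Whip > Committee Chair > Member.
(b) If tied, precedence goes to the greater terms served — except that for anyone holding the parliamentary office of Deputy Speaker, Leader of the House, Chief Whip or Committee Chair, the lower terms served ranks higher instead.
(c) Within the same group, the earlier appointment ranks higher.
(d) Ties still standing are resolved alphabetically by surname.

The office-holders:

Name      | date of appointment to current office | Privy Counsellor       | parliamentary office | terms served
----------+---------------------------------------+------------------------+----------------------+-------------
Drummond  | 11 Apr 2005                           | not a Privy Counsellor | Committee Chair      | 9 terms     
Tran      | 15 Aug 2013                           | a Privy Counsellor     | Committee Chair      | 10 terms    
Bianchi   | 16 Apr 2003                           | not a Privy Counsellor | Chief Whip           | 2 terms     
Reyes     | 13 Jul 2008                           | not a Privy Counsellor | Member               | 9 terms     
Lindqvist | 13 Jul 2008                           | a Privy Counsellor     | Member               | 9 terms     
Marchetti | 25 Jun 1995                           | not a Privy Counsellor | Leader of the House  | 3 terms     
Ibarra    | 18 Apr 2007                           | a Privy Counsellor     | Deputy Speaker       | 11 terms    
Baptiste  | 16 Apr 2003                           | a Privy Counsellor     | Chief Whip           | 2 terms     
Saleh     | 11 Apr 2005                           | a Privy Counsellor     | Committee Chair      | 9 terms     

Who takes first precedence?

Ibarra

By parliamentary office: Ibarra (Deputy Speaker); then Marchetti (Leader of the House); then Baptiste and Bianchi (Chief Whip); then Drummond, Saleh and Tran (Committee Chair); then Lindqvist and Reyes (Member).
Baptiste and Bianchi both have terms served 2 terms, so the next rule applies.
Baptiste and Bianchi both have date of appointment to current office 16 Apr 2003, so the next rule applies.
Among Baptiste and Bianchi, alphabetically by surname: Baptiste before Bianchi.
Among Drummond, Saleh and Tran, by terms served (lower first) (reversed rule for this group): Drummond and Saleh (9 terms) before Tran (10 terms).
Drummond and Saleh both have date of appointment to current office 11 Apr 2005, so the next rule applies.
Among Drummond and Saleh, alphabetically by surname: Drummond before Saleh.
Lindqvist and Reyes both have terms served 9 terms, so the next rule applies.
Lindqvist and Reyes both have date of appointment to current office 13 Jul 2008, so the next rule applies.
Among Lindqvist and Reyes, alphabetically by surname: Lindqvist before Reyes.
Order: Ibarra, Marchetti, Baptiste, Bianchi, Drummond, Saleh, Tran, Lindqvist, Reyes.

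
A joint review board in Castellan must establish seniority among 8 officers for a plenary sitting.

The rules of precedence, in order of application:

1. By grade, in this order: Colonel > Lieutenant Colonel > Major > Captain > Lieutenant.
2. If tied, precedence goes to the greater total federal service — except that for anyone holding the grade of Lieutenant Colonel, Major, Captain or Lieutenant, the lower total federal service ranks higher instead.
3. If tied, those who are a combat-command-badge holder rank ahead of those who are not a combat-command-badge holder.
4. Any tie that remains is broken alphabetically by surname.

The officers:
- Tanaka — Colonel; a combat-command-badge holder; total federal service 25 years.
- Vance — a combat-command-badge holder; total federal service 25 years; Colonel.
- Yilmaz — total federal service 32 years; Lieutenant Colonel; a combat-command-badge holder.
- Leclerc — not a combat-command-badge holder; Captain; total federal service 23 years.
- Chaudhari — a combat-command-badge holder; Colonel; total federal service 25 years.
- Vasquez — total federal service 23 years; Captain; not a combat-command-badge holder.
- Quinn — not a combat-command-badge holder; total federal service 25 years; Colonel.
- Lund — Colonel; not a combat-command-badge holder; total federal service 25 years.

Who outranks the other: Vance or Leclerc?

Vance

By grade: Chaudhari, Tanaka, Vance, Lund and Quinn (Colonel); then Yilmaz (Lieutenant Colonel); then Leclerc and Vasquez (Captain).
Chaudhari, Tanaka, Vance, Lund and Quinn all have total federal service 25 years, so the next rule applies.
Among Chaudhari, Tanaka, Vance, Lund and Quinn, a combat-command-badge holder before not a combat-command-badge holder: Chaudhari, Tanaka and Vance (a combat-command-badge holder) before Lund and Quinn (not a combat-command-badge holder).
Among Chaudhari, Tanaka and Vance, alphabetically by surname: Chaudhari before Tanaka before Vance.
Among Lund and Quinn, alphabetically by surname: Lund before Quinn.
Leclerc and Vasquez both have total federal service 23 years, so the next rule applies.
Leclerc and Vasquez are each not a combat-command-badge holder, so the next rule applies.
Among Leclerc and Vasquez, alphabetically by surname: Leclerc before Vasquez.
So Vance takes precedence.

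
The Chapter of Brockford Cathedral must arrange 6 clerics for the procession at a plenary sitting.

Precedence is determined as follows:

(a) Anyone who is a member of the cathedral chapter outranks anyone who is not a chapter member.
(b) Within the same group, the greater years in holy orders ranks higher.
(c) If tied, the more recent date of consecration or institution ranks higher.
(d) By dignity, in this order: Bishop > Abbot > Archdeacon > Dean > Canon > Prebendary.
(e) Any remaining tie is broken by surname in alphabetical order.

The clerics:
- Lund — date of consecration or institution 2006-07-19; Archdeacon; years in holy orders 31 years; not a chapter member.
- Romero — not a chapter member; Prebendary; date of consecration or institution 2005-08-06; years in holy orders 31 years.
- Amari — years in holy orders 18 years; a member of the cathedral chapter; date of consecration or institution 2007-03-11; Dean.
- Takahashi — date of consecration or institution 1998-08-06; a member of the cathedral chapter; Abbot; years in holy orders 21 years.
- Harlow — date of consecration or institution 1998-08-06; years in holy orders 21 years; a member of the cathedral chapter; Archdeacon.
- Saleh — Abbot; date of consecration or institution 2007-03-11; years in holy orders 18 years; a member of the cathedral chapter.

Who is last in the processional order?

By the first rule: Takahashi, Harlow, Saleh and Amari (each a member of the cathedral chapter); then Lund and Romero (both not a chapter member).
Among Takahashi, Harlow, Saleh and Amari, by years in holy orders (higher first): Takahashi and Harlow (21 years) before Saleh and Amari (18 years).
Takahashi and Harlow both have date of consecration or institution 1998-08-06, so the next rule applies.
Among Takahashi and Harlow, by dignity: Takahashi (Abbot) before Harlow (Archdeacon).
Saleh and Amari both have date of consecration or institution 2007-03-11, so the next rule applies.
Among Saleh and Amari, by dignity: Saleh (Abbot) before Amari (Dean).
Lund and Romero both have years in holy orders 31 years, so the next rule applies.
Among Lund and Romero, by date of consecration or institution (later first): Lund (2006-07-19) before Romero (2005-08-06).
Order: Takahashi, Harlow, Saleh, Amari, Lund, Romero.

Romero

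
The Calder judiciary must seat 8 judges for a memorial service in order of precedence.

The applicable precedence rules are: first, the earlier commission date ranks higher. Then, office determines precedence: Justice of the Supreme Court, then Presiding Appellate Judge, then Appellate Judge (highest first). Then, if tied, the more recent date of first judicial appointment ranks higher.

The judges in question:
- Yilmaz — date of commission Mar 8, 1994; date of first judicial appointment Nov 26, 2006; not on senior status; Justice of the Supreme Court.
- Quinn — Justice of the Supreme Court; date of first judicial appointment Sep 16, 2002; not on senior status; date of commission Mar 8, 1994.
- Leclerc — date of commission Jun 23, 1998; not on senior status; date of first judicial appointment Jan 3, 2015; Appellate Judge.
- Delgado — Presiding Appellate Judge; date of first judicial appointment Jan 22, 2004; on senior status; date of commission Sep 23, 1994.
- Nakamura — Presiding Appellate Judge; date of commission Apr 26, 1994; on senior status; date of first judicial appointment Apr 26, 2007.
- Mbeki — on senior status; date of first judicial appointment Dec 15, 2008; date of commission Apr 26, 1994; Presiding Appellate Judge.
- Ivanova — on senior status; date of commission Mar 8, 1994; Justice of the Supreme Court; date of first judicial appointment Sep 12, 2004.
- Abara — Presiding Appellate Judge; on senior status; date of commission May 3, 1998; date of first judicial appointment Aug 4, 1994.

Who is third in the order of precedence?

By date of commission (earlier first): Yilmaz, Ivanova and Quinn (each Mar 8, 1994); then Mbeki and Nakamura (both Apr 26, 1994); then Delgado (Sep 23, 1994); then Abara (May 3, 1998); then Leclerc (Jun 23, 1998).
Yilmaz, Ivanova and Quinn are each Justice of the Supreme Court, so the next rule applies.
Among Yilmaz, Ivanova and Quinn, by date of first judicial appointment (later first): Yilmaz (Nov 26, 2006) before Ivanova (Sep 12, 2004) before Quinn (Sep 16, 2002).
Mbeki and Nakamura are each Presiding Appellate Judge, so the next rule applies.
Among Mbeki and Nakamura, by date of first judicial appointment (later first): Mbeki (Dec 15, 2008) before Nakamura (Apr 26, 2007).
Order: Yilmaz, Ivanova, Quinn, Mbeki, Nakamura, Delgado, Abara, Leclerc.

Quinn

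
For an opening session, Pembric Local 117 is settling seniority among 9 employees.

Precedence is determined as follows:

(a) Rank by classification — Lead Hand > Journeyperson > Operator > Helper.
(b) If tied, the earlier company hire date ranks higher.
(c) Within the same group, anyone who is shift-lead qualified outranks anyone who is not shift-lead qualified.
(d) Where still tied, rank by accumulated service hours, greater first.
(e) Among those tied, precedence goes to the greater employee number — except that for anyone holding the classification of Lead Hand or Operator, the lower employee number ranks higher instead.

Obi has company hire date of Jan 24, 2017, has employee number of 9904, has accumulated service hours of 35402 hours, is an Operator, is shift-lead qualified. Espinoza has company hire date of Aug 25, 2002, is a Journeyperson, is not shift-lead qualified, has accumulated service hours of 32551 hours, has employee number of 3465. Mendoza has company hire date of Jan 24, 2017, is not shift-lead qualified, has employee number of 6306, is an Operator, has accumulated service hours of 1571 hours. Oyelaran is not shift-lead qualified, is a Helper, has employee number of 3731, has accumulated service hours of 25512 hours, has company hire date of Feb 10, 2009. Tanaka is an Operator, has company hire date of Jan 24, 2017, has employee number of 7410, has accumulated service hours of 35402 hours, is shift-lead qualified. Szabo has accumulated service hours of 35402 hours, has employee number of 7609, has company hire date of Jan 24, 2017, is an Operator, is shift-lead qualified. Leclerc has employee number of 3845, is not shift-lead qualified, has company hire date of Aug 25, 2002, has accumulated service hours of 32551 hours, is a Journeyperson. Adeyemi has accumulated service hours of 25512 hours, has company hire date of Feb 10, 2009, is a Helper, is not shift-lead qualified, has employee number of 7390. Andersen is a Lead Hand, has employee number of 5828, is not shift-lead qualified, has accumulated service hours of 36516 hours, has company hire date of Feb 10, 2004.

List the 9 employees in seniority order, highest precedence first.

By classification: Andersen (Lead Hand); then Leclerc and Espinoza (Journeyperson); then Tanaka, Szabo, Obi and Mendoza (Operator); then Adeyemi and Oyelaran (Helper).
Leclerc and Espinoza both have company hire date Aug 25, 2002, so the next rule applies.
Leclerc and Espinoza are each not shift-lead qualified, so the next rule applies.
Leclerc and Espinoza both have accumulated service hours 32551 hours, so the next rule applies.
Among Leclerc and Espinoza, by employee number (higher first): Leclerc (3845) before Espinoza (3465).
Tanaka, Szabo, Obi and Mendoza all have company hire date Jan 24, 2017, so the next rule applies.
Among Tanaka, Szabo, Obi and Mendoza, shift-lead qualified before not shift-lead qualified: Tanaka, Szabo and Obi (shift-lead qualified) before Mendoza (not shift-lead qualified).
Tanaka, Szabo and Obi all have accumulated service hours 35402 hours, so the next rule applies.
Among Tanaka, Szabo and Obi, by employee number (lower first) (reversed rule for this group): Tanaka (7410) before Szabo (7609) before Obi (9904).
Adeyemi and Oyelaran both have company hire date Feb 10, 2009, so the next rule applies.
Adeyemi and Oyelaran are each not shift-lead qualified, so the next rule applies.
Adeyemi and Oyelaran both have accumulated service hours 25512 hours, so the next rule applies.
Among Adeyemi and Oyelaran, by employee number (higher first): Adeyemi (7390) before Oyelaran (3731).
Full order: Andersen, Leclerc, Espinoza, Tanaka, Szabo, Obi, Mendoza, Adeyemi, Oyelaran.

Andersen, Leclerc, Espinoza, Tanaka, Szabo, Obi, Mendoza, Adeyemi, Oyelaran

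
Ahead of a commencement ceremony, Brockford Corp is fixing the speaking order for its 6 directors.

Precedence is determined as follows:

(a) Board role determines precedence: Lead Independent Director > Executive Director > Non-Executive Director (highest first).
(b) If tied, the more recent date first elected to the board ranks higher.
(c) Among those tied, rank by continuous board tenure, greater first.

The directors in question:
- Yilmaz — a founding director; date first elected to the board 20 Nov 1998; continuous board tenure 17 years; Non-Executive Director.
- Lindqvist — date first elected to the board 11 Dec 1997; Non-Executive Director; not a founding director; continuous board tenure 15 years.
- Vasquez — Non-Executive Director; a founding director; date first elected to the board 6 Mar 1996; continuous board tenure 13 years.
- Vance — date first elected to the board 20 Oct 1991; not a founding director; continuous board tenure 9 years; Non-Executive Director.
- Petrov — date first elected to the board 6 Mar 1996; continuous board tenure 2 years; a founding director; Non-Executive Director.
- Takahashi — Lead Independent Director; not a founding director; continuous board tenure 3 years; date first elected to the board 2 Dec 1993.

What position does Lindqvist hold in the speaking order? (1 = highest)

By board role: Takahashi (Lead Independent Director); then Yilmaz, Lindqvist, Vasquez, Petrov and Vance (Non-Executive Director).
Among Yilmaz, Lindqvist, Vasquez, Petrov and Vance, by date first elected to the board (later first): Yilmaz (20 Nov 1998) before Lindqvist (11 Dec 1997) before Vasquez and Petrov (6 Mar 1996) before Vance (20 Oct 1991).
Among Vasquez and Petrov, by continuous board tenure (higher first): Vasquez (13 years) before Petrov (2 years).
Order: Takahashi, Yilmaz, Lindqvist, Vasquez, Petrov, Vance. So position 3.

3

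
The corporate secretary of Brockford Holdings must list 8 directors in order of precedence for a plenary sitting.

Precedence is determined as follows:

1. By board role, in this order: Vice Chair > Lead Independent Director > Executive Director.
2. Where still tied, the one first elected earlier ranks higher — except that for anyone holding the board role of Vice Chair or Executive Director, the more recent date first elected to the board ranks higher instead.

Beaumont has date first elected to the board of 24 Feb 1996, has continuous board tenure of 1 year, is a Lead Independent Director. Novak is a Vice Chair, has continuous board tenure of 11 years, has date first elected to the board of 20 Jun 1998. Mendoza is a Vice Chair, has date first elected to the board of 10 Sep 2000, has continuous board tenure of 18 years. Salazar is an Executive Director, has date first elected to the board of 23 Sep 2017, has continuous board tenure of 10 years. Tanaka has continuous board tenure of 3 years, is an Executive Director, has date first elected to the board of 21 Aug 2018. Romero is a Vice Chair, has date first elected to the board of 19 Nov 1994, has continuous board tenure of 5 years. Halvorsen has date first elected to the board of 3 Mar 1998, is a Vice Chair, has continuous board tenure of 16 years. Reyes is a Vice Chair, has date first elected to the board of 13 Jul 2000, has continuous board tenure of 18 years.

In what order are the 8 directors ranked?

By board role: Mendoza, Reyes, Novak, Halvorsen and Romero (Vice Chair); then Beaumont (Lead Independent Director); then Tanaka and Salazar (Executive Director).
Among Mendoza, Reyes, Novak, Halvorsen and Romero, by date first elected to the board (later first) (reversed rule for this group): Mendoza (10 Sep 2000) before Reyes (13 Jul 2000) before Novak (20 Jun 1998) before Halvorsen (3 Mar 1998) before Romero (19 Nov 1994).
Among Tanaka and Salazar, by date first elected to the board (later first) (reversed rule for this group): Tanaka (21 Aug 2018) before Salazar (23 Sep 2017).
Full order: Mendoza, Reyes, Novak, Halvorsen, Romero, Beaumont, Tanaka, Salazar.

Mendoza, Reyes, Novak, Halvorsen, Romero, Beaumont, Tanaka, Salazar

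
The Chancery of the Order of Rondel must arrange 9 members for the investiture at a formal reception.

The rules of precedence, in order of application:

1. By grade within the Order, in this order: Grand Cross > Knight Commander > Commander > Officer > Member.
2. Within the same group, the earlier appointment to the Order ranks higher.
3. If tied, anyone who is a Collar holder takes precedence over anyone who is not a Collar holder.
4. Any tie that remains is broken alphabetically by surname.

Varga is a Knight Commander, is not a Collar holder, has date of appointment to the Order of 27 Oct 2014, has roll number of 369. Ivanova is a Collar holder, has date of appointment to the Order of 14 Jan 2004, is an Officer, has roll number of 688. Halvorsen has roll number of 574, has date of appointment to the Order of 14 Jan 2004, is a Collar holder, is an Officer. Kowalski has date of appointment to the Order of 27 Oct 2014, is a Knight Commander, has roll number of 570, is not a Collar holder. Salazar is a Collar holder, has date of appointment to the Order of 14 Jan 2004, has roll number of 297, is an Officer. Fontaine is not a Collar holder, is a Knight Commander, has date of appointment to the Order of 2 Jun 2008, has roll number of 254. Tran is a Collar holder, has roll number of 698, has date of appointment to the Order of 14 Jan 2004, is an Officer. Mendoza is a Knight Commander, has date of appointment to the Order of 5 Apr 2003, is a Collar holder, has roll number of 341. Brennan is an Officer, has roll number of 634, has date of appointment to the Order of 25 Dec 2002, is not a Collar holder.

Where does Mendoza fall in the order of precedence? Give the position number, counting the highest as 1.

By grade within the Order: Mendoza, Fontaine, Kowalski and Varga (Knight Commander); then Brennan, Halvorsen, Ivanova, Salazar and Tran (Officer).
Among Mendoza, Fontaine, Kowalski and Varga, by date of appointment to the Order (earlier first): Mendoza (5 Apr 2003) before Fontaine (2 Jun 2008) before Kowalski and Varga (27 Oct 2014).
Kowalski and Varga are each not a Collar holder, so the next rule applies.
Among Kowalski and Varga, alphabetically by surname: Kowalski before Varga.
Among Brennan, Halvorsen, Ivanova, Salazar and Tran, by date of appointment to the Order (earlier first): Brennan (25 Dec 2002) before Halvorsen, Ivanova, Salazar and Tran (14 Jan 2004).
Halvorsen, Ivanova, Salazar and Tran are each a Collar holder, so the next rule applies.
Among Halvorsen, Ivanova, Salazar and Tran, alphabetically by surname: Halvorsen before Ivanova before Salazar before Tran.
Order: Mendoza, Fontaine, Kowalski, Varga, Brennan, Halvorsen, Ivanova, Salazar, Tran. So position 1.

1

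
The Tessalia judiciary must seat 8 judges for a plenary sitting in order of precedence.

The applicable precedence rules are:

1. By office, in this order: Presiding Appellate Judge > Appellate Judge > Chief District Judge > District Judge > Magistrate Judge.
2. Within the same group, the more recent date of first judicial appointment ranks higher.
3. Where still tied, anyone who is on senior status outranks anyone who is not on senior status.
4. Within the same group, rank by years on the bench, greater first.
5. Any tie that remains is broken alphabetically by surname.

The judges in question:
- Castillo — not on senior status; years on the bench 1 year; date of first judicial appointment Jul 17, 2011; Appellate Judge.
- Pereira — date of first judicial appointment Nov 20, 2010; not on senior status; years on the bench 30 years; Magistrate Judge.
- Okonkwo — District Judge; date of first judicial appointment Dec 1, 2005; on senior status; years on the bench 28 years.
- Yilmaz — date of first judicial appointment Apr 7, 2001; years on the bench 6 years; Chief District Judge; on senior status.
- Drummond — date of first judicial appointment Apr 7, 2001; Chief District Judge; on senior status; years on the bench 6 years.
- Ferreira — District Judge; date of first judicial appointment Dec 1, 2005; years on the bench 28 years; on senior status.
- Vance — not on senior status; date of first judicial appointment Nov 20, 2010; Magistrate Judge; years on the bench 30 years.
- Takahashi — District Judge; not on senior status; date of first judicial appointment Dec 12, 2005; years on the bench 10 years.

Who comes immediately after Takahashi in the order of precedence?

Ferreira

By office: Castillo (Appellate Judge); then Drummond and Yilmaz (Chief District Judge); then Takahashi, Ferreira and Okonkwo (District Judge); then Pereira and Vance (Magistrate Judge).
Drummond and Yilmaz both have date of first judicial appointment Apr 7, 2001, so the next rule applies.
Drummond and Yilmaz are each on senior status, so the next rule applies.
Drummond and Yilmaz both have years on the bench 6 years, so the next rule applies.
Among Drummond and Yilmaz, alphabetically by surname: Drummond before Yilmaz.
Among Takahashi, Ferreira and Okonkwo, by date of first judicial appointment (later first): Takahashi (Dec 12, 2005) before Ferreira and Okonkwo (Dec 1, 2005).
Ferreira and Okonkwo are each on senior status, so the next rule applies.
Ferreira and Okonkwo both have years on the bench 28 years, so the next rule applies.
Among Ferreira and Okonkwo, alphabetically by surname: Ferreira before Okonkwo.
Pereira and Vance both have date of first judicial appointment Nov 20, 2010, so the next rule applies.
Pereira and Vance are each not on senior status, so the next rule applies.
Pereira and Vance both have years on the bench 30 years, so the next rule applies.
Among Pereira and Vance, alphabetically by surname: Pereira before Vance.
Order: Castillo, Drummond, Yilmaz, Takahashi, Ferreira, Okonkwo, Pereira, Vance.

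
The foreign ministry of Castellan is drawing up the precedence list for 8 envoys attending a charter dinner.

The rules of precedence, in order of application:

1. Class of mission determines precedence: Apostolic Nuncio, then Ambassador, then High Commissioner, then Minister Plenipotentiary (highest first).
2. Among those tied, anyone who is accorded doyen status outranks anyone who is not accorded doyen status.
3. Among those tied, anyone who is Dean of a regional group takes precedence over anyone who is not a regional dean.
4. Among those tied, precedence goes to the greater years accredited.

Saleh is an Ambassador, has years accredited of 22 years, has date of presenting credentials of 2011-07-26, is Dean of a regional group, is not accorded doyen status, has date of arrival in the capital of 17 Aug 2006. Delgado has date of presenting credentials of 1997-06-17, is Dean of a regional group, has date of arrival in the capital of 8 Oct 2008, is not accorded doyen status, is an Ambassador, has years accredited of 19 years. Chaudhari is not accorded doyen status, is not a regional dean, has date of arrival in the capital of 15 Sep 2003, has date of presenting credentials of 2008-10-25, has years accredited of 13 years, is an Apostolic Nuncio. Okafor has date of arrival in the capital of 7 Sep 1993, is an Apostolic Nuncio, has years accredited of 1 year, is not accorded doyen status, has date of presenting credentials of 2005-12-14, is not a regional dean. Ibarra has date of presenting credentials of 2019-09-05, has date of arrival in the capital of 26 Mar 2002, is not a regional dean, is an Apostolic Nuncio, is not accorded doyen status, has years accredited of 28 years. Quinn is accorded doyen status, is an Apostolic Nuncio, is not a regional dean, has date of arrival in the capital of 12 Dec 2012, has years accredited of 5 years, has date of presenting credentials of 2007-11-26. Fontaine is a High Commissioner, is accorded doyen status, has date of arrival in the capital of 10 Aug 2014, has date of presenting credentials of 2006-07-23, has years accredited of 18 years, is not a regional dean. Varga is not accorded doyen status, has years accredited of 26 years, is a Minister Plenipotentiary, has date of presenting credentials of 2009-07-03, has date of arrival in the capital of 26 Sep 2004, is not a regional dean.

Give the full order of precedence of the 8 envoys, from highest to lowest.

By class of mission: Quinn, Ibarra, Chaudhari and Okafor (Apostolic Nuncio); then Saleh and Delgado (Ambassador); then Fontaine (High Commissioner); then Varga (Minister Plenipotentiary).
Among Quinn, Ibarra, Chaudhari and Okafor, accorded doyen status before not accorded doyen status: Quinn (accorded doyen status) before Ibarra, Chaudhari and Okafor (not accorded doyen status).
Ibarra, Chaudhari and Okafor are each not a regional dean, so the next rule applies.
Among Ibarra, Chaudhari and Okafor, by years accredited (higher first): Ibarra (28 years) before Chaudhari (13 years) before Okafor (1 year).
Saleh and Delgado are each not accorded doyen status, so the next rule applies.
Saleh and Delgado are each Dean of a regional group, so the next rule applies.
Among Saleh and Delgado, by years accredited (higher first): Saleh (22 years) before Delgado (19 years).
Full order: Quinn, Ibarra, Chaudhari, Okafor, Saleh, Delgado, Fontaine, Varga.

Quinn, Ibarra, Chaudhari, Okafor, Saleh, Delgado, Fontaine, Varga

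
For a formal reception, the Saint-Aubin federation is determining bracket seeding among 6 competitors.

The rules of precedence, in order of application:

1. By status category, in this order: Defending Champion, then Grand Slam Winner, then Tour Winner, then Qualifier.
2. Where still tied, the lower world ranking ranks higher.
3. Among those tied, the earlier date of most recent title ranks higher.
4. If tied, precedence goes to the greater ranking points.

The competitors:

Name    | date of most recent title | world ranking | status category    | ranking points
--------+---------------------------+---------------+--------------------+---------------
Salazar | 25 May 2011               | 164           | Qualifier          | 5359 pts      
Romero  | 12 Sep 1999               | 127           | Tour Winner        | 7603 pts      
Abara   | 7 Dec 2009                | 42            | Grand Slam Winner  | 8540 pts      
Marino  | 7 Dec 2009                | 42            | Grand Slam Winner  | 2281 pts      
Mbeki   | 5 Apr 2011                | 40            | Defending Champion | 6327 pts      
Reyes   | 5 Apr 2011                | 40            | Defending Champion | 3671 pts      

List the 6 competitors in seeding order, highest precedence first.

Mbeki, Reyes, Abara, Marino, Romero, Salazar

By status category: Mbeki and Reyes (Defending Champion); then Abara and Marino (Grand Slam Winner); then Romero (Tour Winner); then Salazar (Qualifier).
Mbeki and Reyes both have world ranking 40, so the next rule applies.
Mbeki and Reyes both have date of most recent title 5 Apr 2011, so the next rule applies.
Among Mbeki and Reyes, by ranking points (higher first): Mbeki (6327 pts) before Reyes (3671 pts).
Abara and Marino both have world ranking 42, so the next rule applies.
Abara and Marino both have date of most recent title 7 Dec 2009, so the next rule applies.
Among Abara and Marino, by ranking points (higher first): Abara (8540 pts) before Marino (2281 pts).
Full order: Mbeki, Reyes, Abara, Marino, Romero, Salazar.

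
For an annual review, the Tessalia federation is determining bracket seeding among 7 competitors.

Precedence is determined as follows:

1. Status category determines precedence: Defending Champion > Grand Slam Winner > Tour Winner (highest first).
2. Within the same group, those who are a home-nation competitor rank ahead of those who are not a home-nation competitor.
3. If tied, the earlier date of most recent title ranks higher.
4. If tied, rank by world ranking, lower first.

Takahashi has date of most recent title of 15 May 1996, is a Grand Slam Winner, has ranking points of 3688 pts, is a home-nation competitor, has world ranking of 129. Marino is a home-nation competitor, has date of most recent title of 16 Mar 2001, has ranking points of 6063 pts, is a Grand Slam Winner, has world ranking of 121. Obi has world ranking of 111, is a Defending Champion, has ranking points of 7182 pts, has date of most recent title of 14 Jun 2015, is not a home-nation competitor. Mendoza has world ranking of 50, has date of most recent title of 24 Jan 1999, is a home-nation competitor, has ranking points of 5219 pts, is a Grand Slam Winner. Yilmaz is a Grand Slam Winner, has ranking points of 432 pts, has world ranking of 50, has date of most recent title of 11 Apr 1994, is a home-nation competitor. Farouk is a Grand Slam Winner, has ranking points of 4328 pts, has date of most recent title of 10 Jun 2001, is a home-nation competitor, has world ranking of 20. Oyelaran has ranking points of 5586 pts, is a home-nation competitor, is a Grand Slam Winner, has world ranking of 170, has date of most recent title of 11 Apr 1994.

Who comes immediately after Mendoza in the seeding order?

Marino

By status category: Obi (Defending Champion); then Yilmaz, Oyelaran, Takahashi, Mendoza, Marino and Farouk (Grand Slam Winner).
Yilmaz, Oyelaran, Takahashi, Mendoza, Marino and Farouk are each a home-nation competitor, so the next rule applies.
Among Yilmaz, Oyelaran, Takahashi, Mendoza, Marino and Farouk, by date of most recent title (earlier first): Yilmaz and Oyelaran (11 Apr 1994) before Takahashi (15 May 1996) before Mendoza (24 Jan 1999) before Marino (16 Mar 2001) before Farouk (10 Jun 2001).
Among Yilmaz and Oyelaran, by world ranking (lower first): Yilmaz (50) before Oyelaran (170).
Order: Obi, Yilmaz, Oyelaran, Takahashi, Mendoza, Marino, Farouk.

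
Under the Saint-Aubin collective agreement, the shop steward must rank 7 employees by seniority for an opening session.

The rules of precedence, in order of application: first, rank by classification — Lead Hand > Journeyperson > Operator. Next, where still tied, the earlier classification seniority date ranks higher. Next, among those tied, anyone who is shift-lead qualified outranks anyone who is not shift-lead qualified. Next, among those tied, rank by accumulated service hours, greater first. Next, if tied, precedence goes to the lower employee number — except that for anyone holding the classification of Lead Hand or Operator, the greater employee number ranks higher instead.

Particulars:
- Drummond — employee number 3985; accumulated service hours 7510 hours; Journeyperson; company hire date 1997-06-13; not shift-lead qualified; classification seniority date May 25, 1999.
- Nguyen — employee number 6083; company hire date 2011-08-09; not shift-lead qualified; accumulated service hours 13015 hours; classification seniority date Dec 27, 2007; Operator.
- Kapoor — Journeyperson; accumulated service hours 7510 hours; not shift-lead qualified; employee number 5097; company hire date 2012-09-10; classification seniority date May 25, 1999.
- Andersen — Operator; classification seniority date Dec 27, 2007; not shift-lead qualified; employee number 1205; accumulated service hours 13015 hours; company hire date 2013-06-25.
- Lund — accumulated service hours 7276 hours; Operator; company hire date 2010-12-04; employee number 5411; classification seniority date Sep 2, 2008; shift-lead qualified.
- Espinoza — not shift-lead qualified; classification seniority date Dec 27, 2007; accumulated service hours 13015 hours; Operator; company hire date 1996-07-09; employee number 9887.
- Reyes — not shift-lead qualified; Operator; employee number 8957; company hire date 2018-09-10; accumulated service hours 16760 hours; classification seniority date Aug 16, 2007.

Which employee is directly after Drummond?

By classification: Drummond and Kapoor (Journeyperson); then Reyes, Espinoza, Nguyen, Andersen and Lund (Operator).
Drummond and Kapoor both have classification seniority date May 25, 1999, so the next rule applies.
Drummond and Kapoor are each not shift-lead qualified, so the next rule applies.
Drummond and Kapoor both have accumulated service hours 7510 hours, so the next rule applies.
Among Drummond and Kapoor, by employee number (lower first): Drummond (3985) before Kapoor (5097).
Among Reyes, Espinoza, Nguyen, Andersen and Lund, by classification seniority date (earlier first): Reyes (Aug 16, 2007) before Espinoza, Nguyen and Andersen (Dec 27, 2007) before Lund (Sep 2, 2008).
Espinoza, Nguyen and Andersen are each not shift-lead qualified, so the next rule applies.
Espinoza, Nguyen and Andersen all have accumulated service hours 13015 hours, so the next rule applies.
Among Espinoza, Nguyen and Andersen, by employee number (higher first) (reversed rule for this group): Espinoza (9887) before Nguyen (6083) before Andersen (1205).
Order: Drummond, Kapoor, Reyes, Espinoza, Nguyen, Andersen, Lund.

Kapoor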